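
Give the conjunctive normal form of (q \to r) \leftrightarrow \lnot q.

\lnot r \lor \lnot q

(q \to r) \leftrightarrow \lnot q
⇔ ((q \to r) \to \lnot q) \land (\lnot q \to (q \to r))   [eliminate \leftrightarrow]
⇔ (\lnot (q \to r) \lor \lnot q) \land (\lnot q \to (q \to r))   [eliminate \to]
⇔ (\lnot (\lnot q \lor r) \lor \lnot q) \land (\lnot q \to (q \to r))   [eliminate \to]
⇔ (\lnot (\lnot q \lor r) \lor \lnot q) \land (\lnot \lnot q \lor (q \to r))   [eliminate \to]
⇔ (\lnot (\lnot q \lor r) \lor \lnot q) \land (\lnot \lnot q \lor \lnot q \lor r)   [eliminate \to]
⇔ ((\lnot \lnot q \land \lnot r) \lor \lnot q) \land (\lnot \lnot q \lor \lnot q \lor r)   [De Morgan]
⇔ ((q \land \lnot r) \lor \lnot q) \land (\lnot \lnot q \lor \lnot q \lor r)   [double negation]
⇔ ((q \land \lnot r) \lor \lnot q) \land (q \lor \lnot q \lor r)   [double negation]
⇔ (q \lor \lnot q) \land (\lnot r \lor \lnot q) \land (q \lor \lnot q \lor r)   [distribute \lor over \land]
⇔ \lnot r \lor \lnot q   [simplify]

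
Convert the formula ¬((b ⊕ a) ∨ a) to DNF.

¬((b ⊕ a) ∨ a)
⇔ ¬((b ∧ ¬a) ∨ (¬b ∧ a) ∨ a)
⇔ ¬(b ∧ ¬a) ∧ ¬(¬b ∧ a) ∧ ¬a
⇔ (¬b ∨ ¬¬a) ∧ ¬(¬b ∧ a) ∧ ¬a
⇔ (¬b ∨ a) ∧ ¬(¬b ∧ a) ∧ ¬a
⇔ (¬b ∨ a) ∧ (¬¬b ∨ ¬a) ∧ ¬a
⇔ (¬b ∨ a) ∧ (b ∨ ¬a) ∧ ¬a
⇔ (¬b ∧ b ∧ ¬a) ∨ (¬b ∧ ¬a ∧ ¬a) ∨ (a ∧ b ∧ ¬a) ∨ (a ∧ ¬a ∧ ¬a)
⇔ ¬b ∧ ¬a

¬b ∧ ¬a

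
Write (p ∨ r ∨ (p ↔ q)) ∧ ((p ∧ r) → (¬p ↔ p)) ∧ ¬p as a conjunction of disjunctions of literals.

(p ∨ r ∨ (p ↔ q)) ∧ ((p ∧ r) → (¬p ↔ p)) ∧ ¬p
= (p ∨ r ∨ ((p → q) ∧ (q → p))) ∧ ((p ∧ r) → (¬p ↔ p)) ∧ ¬p   [eliminate ↔]
= (p ∨ r ∨ ((¬p ∨ q) ∧ (q → p))) ∧ ((p ∧ r) → (¬p ↔ p)) ∧ ¬p   [eliminate →]
= (p ∨ r ∨ ((¬p ∨ q) ∧ (¬q ∨ p))) ∧ ((p ∧ r) → (¬p ↔ p)) ∧ ¬p   [eliminate →]
= (p ∨ r ∨ ((¬p ∨ q) ∧ (¬q ∨ p))) ∧ (¬(p ∧ r) ∨ (¬p ↔ p)) ∧ ¬p   [eliminate →]
= (p ∨ r ∨ ((¬p ∨ q) ∧ (¬q ∨ p))) ∧ (¬(p ∧ r) ∨ ((¬p → p) ∧ (p → ¬p))) ∧ ¬p   [eliminate ↔]
= (p ∨ r ∨ ((¬p ∨ q) ∧ (¬q ∨ p))) ∧ (¬(p ∧ r) ∨ ((¬¬p ∨ p) ∧ (p → ¬p))) ∧ ¬p   [eliminate →]
= (p ∨ r ∨ ((¬p ∨ q) ∧ (¬q ∨ p))) ∧ (¬(p ∧ r) ∨ ((¬¬p ∨ p) ∧ (¬p ∨ ¬p))) ∧ ¬p   [eliminate →]
= (p ∨ r ∨ ((¬p ∨ q) ∧ (¬q ∨ p))) ∧ (¬p ∨ ¬r ∨ ((¬¬p ∨ p) ∧ (¬p ∨ ¬p))) ∧ ¬p   [De Morgan]
= (p ∨ r ∨ ((¬p ∨ q) ∧ (¬q ∨ p))) ∧ (¬p ∨ ¬r ∨ ((p ∨ p) ∧ (¬p ∨ ¬p))) ∧ ¬p   [double negation]
= (p ∨ r ∨ ¬p ∨ q) ∧ (p ∨ r ∨ ¬q ∨ p) ∧ (¬p ∨ ¬r ∨ p ∨ p) ∧ (¬p ∨ ¬r ∨ ¬p ∨ ¬p) ∧ ¬p   [distribute ∨ over ∧]
= (p ∨ r ∨ ¬q) ∧ ¬p   [simplify]

(p ∨ r ∨ ¬q) ∧ ¬p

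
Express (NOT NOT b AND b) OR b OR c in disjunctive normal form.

(NOT NOT b AND b) OR b OR c
⇔ (b AND b) OR b OR c   [double negation]
⇔ b OR c   [simplify]

b OR c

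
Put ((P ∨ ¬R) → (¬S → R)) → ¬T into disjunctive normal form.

(¬R ∧ ¬S) ∨ ¬T

((P ∨ ¬R) → (¬S → R)) → ¬T
= ¬((P ∨ ¬R) → (¬S → R)) ∨ ¬T   — eliminate →
= ¬(¬(P ∨ ¬R) ∨ (¬S → R)) ∨ ¬T   — eliminate →
= ¬(¬(P ∨ ¬R) ∨ ¬¬S ∨ R) ∨ ¬T   — eliminate →
= (¬¬(P ∨ ¬R) ∧ ¬¬¬S ∧ ¬R) ∨ ¬T   — De Morgan
= ((P ∨ ¬R) ∧ ¬¬¬S ∧ ¬R) ∨ ¬T   — double negation
= ((P ∨ ¬R) ∧ ¬S ∧ ¬R) ∨ ¬T   — double negation
= (P ∧ ¬S ∧ ¬R) ∨ (¬R ∧ ¬S ∧ ¬R) ∨ ¬T   — distribute ∧ over ∨
= (¬R ∧ ¬S) ∨ ¬T   — simplify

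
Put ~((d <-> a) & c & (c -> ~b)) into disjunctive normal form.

~((d <-> a) & c & (c -> ~b))
≡ ~((d -> a) & (a -> d) & c & (c -> ~b))   (eliminate <->)
≡ ~((~d | a) & (a -> d) & c & (c -> ~b))   (eliminate ->)
≡ ~((~d | a) & (~a | d) & c & (c -> ~b))   (eliminate ->)
≡ ~((~d | a) & (~a | d) & c & (~c | ~b))   (eliminate ->)
≡ ~(~d | a) | ~(~a | d) | ~c | ~(~c | ~b)   (De Morgan)
≡ (~~d & ~a) | ~(~a | d) | ~c | ~(~c | ~b)   (De Morgan)
≡ (d & ~a) | ~(~a | d) | ~c | ~(~c | ~b)   (double negation)
≡ (d & ~a) | (~~a & ~d) | ~c | ~(~c | ~b)   (De Morgan)
≡ (d & ~a) | (a & ~d) | ~c | ~(~c | ~b)   (double negation)
≡ (d & ~a) | (a & ~d) | ~c | (~~c & ~~b)   (De Morgan)
≡ (d & ~a) | (a & ~d) | ~c | (c & ~~b)   (double negation)
≡ (d & ~a) | (a & ~d) | ~c | (c & b)   (double negation)

(d & ~a) | (a & ~d) | ~c | (c & b)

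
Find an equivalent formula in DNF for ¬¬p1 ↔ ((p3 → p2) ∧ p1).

¬¬p1 ↔ ((p3 → p2) ∧ p1)
≡ (¬¬p1 → ((p3 → p2) ∧ p1)) ∧ (((p3 → p2) ∧ p1) → ¬¬p1)   [eliminate ↔]
≡ (¬¬¬p1 ∨ ((p3 → p2) ∧ p1)) ∧ (((p3 → p2) ∧ p1) → ¬¬p1)   [eliminate →]
≡ (¬¬¬p1 ∨ ((¬p3 ∨ p2) ∧ p1)) ∧ (((p3 → p2) ∧ p1) → ¬¬p1)   [eliminate →]
≡ (¬¬¬p1 ∨ ((¬p3 ∨ p2) ∧ p1)) ∧ (¬((p3 → p2) ∧ p1) ∨ ¬¬p1)   [eliminate →]
≡ (¬¬¬p1 ∨ ((¬p3 ∨ p2) ∧ p1)) ∧ (¬((¬p3 ∨ p2) ∧ p1) ∨ ¬¬p1)   [eliminate →]
≡ (¬p1 ∨ ((¬p3 ∨ p2) ∧ p1)) ∧ (¬((¬p3 ∨ p2) ∧ p1) ∨ ¬¬p1)   [double negation]
≡ (¬p1 ∨ ((¬p3 ∨ p2) ∧ p1)) ∧ (¬(¬p3 ∨ p2) ∨ ¬p1 ∨ ¬¬p1)   [De Morgan]
≡ (¬p1 ∨ ((¬p3 ∨ p2) ∧ p1)) ∧ ((¬¬p3 ∧ ¬p2) ∨ ¬p1 ∨ ¬¬p1)   [De Morgan]
≡ (¬p1 ∨ ((¬p3 ∨ p2) ∧ p1)) ∧ ((p3 ∧ ¬p2) ∨ ¬p1 ∨ ¬¬p1)   [double negation]
≡ (¬p1 ∨ ((¬p3 ∨ p2) ∧ p1)) ∧ ((p3 ∧ ¬p2) ∨ ¬p1 ∨ p1)   [double negation]
≡ (¬p1 ∧ p3 ∧ ¬p2) ∨ (¬p1 ∧ ¬p1) ∨ (¬p1 ∧ p1) ∨ (¬p3 ∧ p1 ∧ p3 ∧ ¬p2) ∨ (¬p3 ∧ p1 ∧ ¬p1) ∨ (¬p3 ∧ p1 ∧ p1) ∨ (p2 ∧ p1 ∧ p3 ∧ ¬p2) ∨ (p2 ∧ p1 ∧ ¬p1) ∨ (p2 ∧ p1 ∧ p1)   [distribute ∧ over ∨]
≡ ¬p1 ∨ (¬p3 ∧ p1) ∨ (p2 ∧ p1)   [simplify]

¬p1 ∨ (¬p3 ∧ p1) ∨ (p2 ∧ p1)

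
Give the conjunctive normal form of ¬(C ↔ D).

¬(C ↔ D)
≡ ¬((C → D) ∧ (D → C))   [eliminate ↔]
≡ ¬((¬C ∨ D) ∧ (D → C))   [eliminate →]
≡ ¬((¬C ∨ D) ∧ (¬D ∨ C))   [eliminate →]
≡ ¬(¬C ∨ D) ∨ ¬(¬D ∨ C)   [De Morgan]
≡ (¬¬C ∧ ¬D) ∨ ¬(¬D ∨ C)   [De Morgan]
≡ (C ∧ ¬D) ∨ ¬(¬D ∨ C)   [double negation]
≡ (C ∧ ¬D) ∨ (¬¬D ∧ ¬C)   [De Morgan]
≡ (C ∧ ¬D) ∨ (D ∧ ¬C)   [double negation]
≡ (C ∨ D) ∧ (C ∨ ¬C) ∧ (¬D ∨ D) ∧ (¬D ∨ ¬C)   [distribute ∨ over ∧]
≡ (C ∨ D) ∧ (¬D ∨ ¬C)   [simplify]

(C ∨ D) ∧ (¬D ∨ ¬C)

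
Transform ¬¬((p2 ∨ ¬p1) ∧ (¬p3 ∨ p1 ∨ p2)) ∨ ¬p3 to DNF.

¬¬((p2 ∨ ¬p1) ∧ (¬p3 ∨ p1 ∨ p2)) ∨ ¬p3
≡ (p2 ∨ ¬p1) ∧ (¬p3 ∨ p1 ∨ p2) ∨ ¬p3   (double negation)
≡ p2 ∧ ¬p3 ∨ p2 ∧ p1 ∨ p2 ∧ p2 ∨ ¬p1 ∧ ¬p3 ∨ ¬p1 ∧ p1 ∨ ¬p1 ∧ p2 ∨ ¬p3   (distribute ∧ over ∨)
≡ p2 ∨ ¬p3   (simplify)

p2 ∨ ¬p3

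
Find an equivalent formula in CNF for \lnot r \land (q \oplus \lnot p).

\lnot r \land (q \lor \lnot p) \land (\lnot q \lor p)

\lnot r \land (q \oplus \lnot p)
= \lnot r \land (q \lor \lnot p) \land \lnot (q \land \lnot p)   [expand \oplus]
= \lnot r \land (q \lor \lnot p) \land (\lnot q \lor \lnot \lnot p)   [De Morgan]
= \lnot r \land (q \lor \lnot p) \land (\lnot q \lor p)   [double negation]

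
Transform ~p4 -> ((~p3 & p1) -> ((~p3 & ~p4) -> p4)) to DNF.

p4 | p3 | ~p1

~p4 -> ((~p3 & p1) -> ((~p3 & ~p4) -> p4))
≡ ~~p4 | ((~p3 & p1) -> ((~p3 & ~p4) -> p4))
≡ ~~p4 | ~(~p3 & p1) | ((~p3 & ~p4) -> p4)
≡ ~~p4 | ~(~p3 & p1) | ~(~p3 & ~p4) | p4
≡ p4 | ~(~p3 & p1) | ~(~p3 & ~p4) | p4
≡ p4 | ~~p3 | ~p1 | ~(~p3 & ~p4) | p4
≡ p4 | p3 | ~p1 | ~(~p3 & ~p4) | p4
≡ p4 | p3 | ~p1 | ~~p3 | ~~p4 | p4
≡ p4 | p3 | ~p1 | p3 | ~~p4 | p4
≡ p4 | p3 | ~p1 | p3 | p4 | p4
≡ p4 | p3 | ~p1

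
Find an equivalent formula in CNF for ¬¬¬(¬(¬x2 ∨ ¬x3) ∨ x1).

(¬x2 ∨ ¬x3) ∧ ¬x1

¬¬¬(¬(¬x2 ∨ ¬x3) ∨ x1)
= ¬(¬(¬x2 ∨ ¬x3) ∨ x1)   [double negation]
= ¬¬(¬x2 ∨ ¬x3) ∧ ¬x1   [De Morgan]
= (¬x2 ∨ ¬x3) ∧ ¬x1   [double negation]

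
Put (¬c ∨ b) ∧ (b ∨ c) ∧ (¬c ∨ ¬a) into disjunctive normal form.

(¬c ∨ b) ∧ (b ∨ c) ∧ (¬c ∨ ¬a)
= (¬c ∧ b ∧ ¬c) ∨ (¬c ∧ b ∧ ¬a) ∨ (¬c ∧ c ∧ ¬c) ∨ (¬c ∧ c ∧ ¬a) ∨ (b ∧ b ∧ ¬c) ∨ (b ∧ b ∧ ¬a) ∨ (b ∧ c ∧ ¬c) ∨ (b ∧ c ∧ ¬a)   (distribute ∧ over ∨)
= (¬c ∧ b) ∨ (b ∧ ¬a)   (simplify)

(¬c ∧ b) ∨ (b ∧ ¬a)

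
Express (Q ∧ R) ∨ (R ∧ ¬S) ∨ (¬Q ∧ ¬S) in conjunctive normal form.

(Q ∧ R) ∨ (R ∧ ¬S) ∨ (¬Q ∧ ¬S)
⇔ (Q ∨ R ∨ ¬Q) ∧ (Q ∨ R ∨ ¬S) ∧ (Q ∨ ¬S ∨ ¬Q) ∧ (Q ∨ ¬S ∨ ¬S) ∧ (R ∨ R ∨ ¬Q) ∧ (R ∨ R ∨ ¬S) ∧ (R ∨ ¬S ∨ ¬Q) ∧ (R ∨ ¬S ∨ ¬S)   — distribute ∨ over ∧
⇔ (Q ∨ ¬S) ∧ (R ∨ ¬Q) ∧ (R ∨ ¬S)   — simplify

(Q ∨ ¬S) ∧ (R ∨ ¬Q) ∧ (R ∨ ¬S)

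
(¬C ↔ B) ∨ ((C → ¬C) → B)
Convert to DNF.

C ∨ B

(¬C ↔ B) ∨ ((C → ¬C) → B)
⇔ ((¬C → B) ∧ (B → ¬C)) ∨ ((C → ¬C) → B)   (eliminate ↔)
⇔ ((¬¬C ∨ B) ∧ (B → ¬C)) ∨ ((C → ¬C) → B)   (eliminate →)
⇔ ((¬¬C ∨ B) ∧ (¬B ∨ ¬C)) ∨ ((C → ¬C) → B)   (eliminate →)
⇔ ((¬¬C ∨ B) ∧ (¬B ∨ ¬C)) ∨ ¬(C → ¬C) ∨ B   (eliminate →)
⇔ ((¬¬C ∨ B) ∧ (¬B ∨ ¬C)) ∨ ¬(¬C ∨ ¬C) ∨ B   (eliminate →)
⇔ ((C ∨ B) ∧ (¬B ∨ ¬C)) ∨ ¬(¬C ∨ ¬C) ∨ B   (double negation)
⇔ ((C ∨ B) ∧ (¬B ∨ ¬C)) ∨ (¬¬C ∧ ¬¬C) ∨ B   (De Morgan)
⇔ ((C ∨ B) ∧ (¬B ∨ ¬C)) ∨ (C ∧ ¬¬C) ∨ B   (double negation)
⇔ ((C ∨ B) ∧ (¬B ∨ ¬C)) ∨ (C ∧ C) ∨ B   (double negation)
⇔ (C ∧ ¬B) ∨ (C ∧ ¬C) ∨ (B ∧ ¬B) ∨ (B ∧ ¬C) ∨ (C ∧ C) ∨ B   (distribute ∧ over ∨)
⇔ C ∨ B   (simplify)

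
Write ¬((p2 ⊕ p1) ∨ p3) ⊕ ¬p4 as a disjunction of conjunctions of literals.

¬((p2 ⊕ p1) ∨ p3) ⊕ ¬p4
≡ (¬((p2 ⊕ p1) ∨ p3) ∧ ¬¬p4) ∨ (¬¬((p2 ⊕ p1) ∨ p3) ∧ ¬p4)   [expand ⊕]
≡ (¬((p2 ∧ ¬p1) ∨ (¬p2 ∧ p1) ∨ p3) ∧ ¬¬p4) ∨ (¬¬((p2 ⊕ p1) ∨ p3) ∧ ¬p4)   [expand ⊕]
≡ (¬((p2 ∧ ¬p1) ∨ (¬p2 ∧ p1) ∨ p3) ∧ ¬¬p4) ∨ (¬¬((p2 ∧ ¬p1) ∨ (¬p2 ∧ p1) ∨ p3) ∧ ¬p4)   [expand ⊕]
≡ (¬(p2 ∧ ¬p1) ∧ ¬(¬p2 ∧ p1) ∧ ¬p3 ∧ ¬¬p4) ∨ (¬¬((p2 ∧ ¬p1) ∨ (¬p2 ∧ p1) ∨ p3) ∧ ¬p4)   [De Morgan]
≡ ((¬p2 ∨ ¬¬p1) ∧ ¬(¬p2 ∧ p1) ∧ ¬p3 ∧ ¬¬p4) ∨ (¬¬((p2 ∧ ¬p1) ∨ (¬p2 ∧ p1) ∨ p3) ∧ ¬p4)   [De Morgan]
≡ ((¬p2 ∨ p1) ∧ ¬(¬p2 ∧ p1) ∧ ¬p3 ∧ ¬¬p4) ∨ (¬¬((p2 ∧ ¬p1) ∨ (¬p2 ∧ p1) ∨ p3) ∧ ¬p4)   [double negation]
≡ ((¬p2 ∨ p1) ∧ (¬¬p2 ∨ ¬p1) ∧ ¬p3 ∧ ¬¬p4) ∨ (¬¬((p2 ∧ ¬p1) ∨ (¬p2 ∧ p1) ∨ p3) ∧ ¬p4)   [De Morgan]
≡ ((¬p2 ∨ p1) ∧ (p2 ∨ ¬p1) ∧ ¬p3 ∧ ¬¬p4) ∨ (¬¬((p2 ∧ ¬p1) ∨ (¬p2 ∧ p1) ∨ p3) ∧ ¬p4)   [double negation]
≡ ((¬p2 ∨ p1) ∧ (p2 ∨ ¬p1) ∧ ¬p3 ∧ p4) ∨ (¬¬((p2 ∧ ¬p1) ∨ (¬p2 ∧ p1) ∨ p3) ∧ ¬p4)   [double negation]
≡ ((¬p2 ∨ p1) ∧ (p2 ∨ ¬p1) ∧ ¬p3 ∧ p4) ∨ (((p2 ∧ ¬p1) ∨ (¬p2 ∧ p1) ∨ p3) ∧ ¬p4)   [double negation]
≡ (¬p2 ∧ p2 ∧ ¬p3 ∧ p4) ∨ (¬p2 ∧ ¬p1 ∧ ¬p3 ∧ p4) ∨ (p1 ∧ p2 ∧ ¬p3 ∧ p4) ∨ (p1 ∧ ¬p1 ∧ ¬p3 ∧ p4) ∨ (p2 ∧ ¬p1 ∧ ¬p4) ∨ (¬p2 ∧ p1 ∧ ¬p4) ∨ (p3 ∧ ¬p4)   [distribute ∧ over ∨]
≡ (¬p2 ∧ ¬p1 ∧ ¬p3 ∧ p4) ∨ (p1 ∧ p2 ∧ ¬p3 ∧ p4) ∨ (p2 ∧ ¬p1 ∧ ¬p4) ∨ (¬p2 ∧ p1 ∧ ¬p4) ∨ (p3 ∧ ¬p4)   [simplify]

(¬p2 ∧ ¬p1 ∧ ¬p3 ∧ p4) ∨ (p1 ∧ p2 ∧ ¬p3 ∧ p4) ∨ (p2 ∧ ¬p1 ∧ ¬p4) ∨ (¬p2 ∧ p1 ∧ ¬p4) ∨ (p3 ∧ ¬p4)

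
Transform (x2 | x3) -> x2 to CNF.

~x3 | x2

(x2 | x3) -> x2
≡ ~(x2 | x3) | x2   [eliminate ->]
≡ (~x2 & ~x3) | x2   [De Morgan]
≡ (~x2 | x2) & (~x3 | x2)   [distribute | over &]
≡ ~x3 | x2   [simplify]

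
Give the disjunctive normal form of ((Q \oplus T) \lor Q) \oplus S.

((Q \oplus T) \lor Q) \oplus S
≡ (((Q \oplus T) \lor Q) \land \lnot S) \lor (\lnot ((Q \oplus T) \lor Q) \land S)   (expand \oplus)
≡ (((Q \land \lnot T) \lor (\lnot Q \land T) \lor Q) \land \lnot S) \lor (\lnot ((Q \oplus T) \lor Q) \land S)   (expand \oplus)
≡ (((Q \land \lnot T) \lor (\lnot Q \land T) \lor Q) \land \lnot S) \lor (\lnot ((Q \land \lnot T) \lor (\lnot Q \land T) \lor Q) \land S)   (expand \oplus)
≡ (((Q \land \lnot T) \lor (\lnot Q \land T) \lor Q) \land \lnot S) \lor (\lnot (Q \land \lnot T) \land \lnot (\lnot Q \land T) \land \lnot Q \land S)   (De Morgan)
≡ (((Q \land \lnot T) \lor (\lnot Q \land T) \lor Q) \land \lnot S) \lor ((\lnot Q \lor \lnot \lnot T) \land \lnot (\lnot Q \land T) \land \lnot Q \land S)   (De Morgan)
≡ (((Q \land \lnot T) \lor (\lnot Q \land T) \lor Q) \land \lnot S) \lor ((\lnot Q \lor T) \land \lnot (\lnot Q \land T) \land \lnot Q \land S)   (double negation)
≡ (((Q \land \lnot T) \lor (\lnot Q \land T) \lor Q) \land \lnot S) \lor ((\lnot Q \lor T) \land (\lnot \lnot Q \lor \lnot T) \land \lnot Q \land S)   (De Morgan)
≡ (((Q \land \lnot T) \lor (\lnot Q \land T) \lor Q) \land \lnot S) \lor ((\lnot Q \lor T) \land (Q \lor \lnot T) \land \lnot Q \land S)   (double negation)
≡ (Q \land \lnot T \land \lnot S) \lor (\lnot Q \land T \land \lnot S) \lor (Q \land \lnot S) \lor (\lnot Q \land Q \land \lnot Q \land S) \lor (\lnot Q \land \lnot T \land \lnot Q \land S) \lor (T \land Q \land \lnot Q \land S) \lor (T \land \lnot T \land \lnot Q \land S)   (distribute \land over \lor)
≡ (\lnot Q \land T \land \lnot S) \lor (Q \land \lnot S) \lor (\lnot Q \land \lnot T \land S)   (simplify)

(\lnot Q \land T \land \lnot S) \lor (Q \land \lnot S) \lor (\lnot Q \land \lnot T \land S)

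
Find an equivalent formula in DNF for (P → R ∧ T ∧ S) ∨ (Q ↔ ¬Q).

(P → R ∧ T ∧ S) ∨ (Q ↔ ¬Q)
= ¬P ∨ R ∧ T ∧ S ∨ (Q ↔ ¬Q)   — eliminate →
= ¬P ∨ R ∧ T ∧ S ∨ (Q → ¬Q) ∧ (¬Q → Q)   — eliminate ↔
= ¬P ∨ R ∧ T ∧ S ∨ (¬Q ∨ ¬Q) ∧ (¬Q → Q)   — eliminate →
= ¬P ∨ R ∧ T ∧ S ∨ (¬Q ∨ ¬Q) ∧ (¬¬Q ∨ Q)   — eliminate →
= ¬P ∨ R ∧ T ∧ S ∨ (¬Q ∨ ¬Q) ∧ (Q ∨ Q)   — double negation
= ¬P ∨ R ∧ T ∧ S ∨ ¬Q ∧ Q ∨ ¬Q ∧ Q ∨ ¬Q ∧ Q ∨ ¬Q ∧ Q   — distribute ∧ over ∨
= ¬P ∨ R ∧ T ∧ S   — simplify

¬P ∨ R ∧ T ∧ S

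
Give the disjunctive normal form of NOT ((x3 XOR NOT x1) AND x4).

NOT ((x3 XOR NOT x1) AND x4)
≡ NOT (((x3 AND NOT NOT x1) OR (NOT x3 AND NOT x1)) AND x4)   [expand XOR]
≡ NOT ((x3 AND NOT NOT x1) OR (NOT x3 AND NOT x1)) OR NOT x4   [De Morgan]
≡ (NOT (x3 AND NOT NOT x1) AND NOT (NOT x3 AND NOT x1)) OR NOT x4   [De Morgan]
≡ ((NOT x3 OR NOT NOT NOT x1) AND NOT (NOT x3 AND NOT x1)) OR NOT x4   [De Morgan]
≡ ((NOT x3 OR NOT x1) AND NOT (NOT x3 AND NOT x1)) OR NOT x4   [double negation]
≡ ((NOT x3 OR NOT x1) AND (NOT NOT x3 OR NOT NOT x1)) OR NOT x4   [De Morgan]
≡ ((NOT x3 OR NOT x1) AND (x3 OR NOT NOT x1)) OR NOT x4   [double negation]
≡ ((NOT x3 OR NOT x1) AND (x3 OR x1)) OR NOT x4   [double negation]
≡ (NOT x3 AND x3) OR (NOT x3 AND x1) OR (NOT x1 AND x3) OR (NOT x1 AND x1) OR NOT x4   [distribute AND over OR]
≡ (NOT x3 AND x1) OR (NOT x1 AND x3) OR NOT x4   [simplify]

(NOT x3 AND x1) OR (NOT x1 AND x3) OR NOT x4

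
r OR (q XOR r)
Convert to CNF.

r OR (q XOR r)
≡ r OR ((q OR r) AND NOT (q AND r))   [expand XOR]
≡ r OR ((q OR r) AND (NOT q OR NOT r))   [De Morgan]
≡ (r OR q OR r) AND (r OR NOT q OR NOT r)   [distribute OR over AND]
≡ r OR q   [simplify]

r OR q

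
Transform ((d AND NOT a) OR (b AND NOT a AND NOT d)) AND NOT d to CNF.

((d AND NOT a) OR (b AND NOT a AND NOT d)) AND NOT d
= (d OR b) AND (d OR NOT a) AND (d OR NOT d) AND (NOT a OR b) AND (NOT a OR NOT a) AND (NOT a OR NOT d) AND NOT d   [distribute OR over AND]
= (d OR b) AND NOT a AND NOT d   [simplify]

(d OR b) AND NOT a AND NOT d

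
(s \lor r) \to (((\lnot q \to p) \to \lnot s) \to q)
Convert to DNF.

(\lnot s \land \lnot r) \lor (p \land s) \lor q

(s \lor r) \to (((\lnot q \to p) \to \lnot s) \to q)
= \lnot (s \lor r) \lor (((\lnot q \to p) \to \lnot s) \to q)
= \lnot (s \lor r) \lor \lnot ((\lnot q \to p) \to \lnot s) \lor q
= \lnot (s \lor r) \lor \lnot (\lnot (\lnot q \to p) \lor \lnot s) \lor q
= \lnot (s \lor r) \lor \lnot (\lnot (\lnot \lnot q \lor p) \lor \lnot s) \lor q
= (\lnot s \land \lnot r) \lor \lnot (\lnot (\lnot \lnot q \lor p) \lor \lnot s) \lor q
= (\lnot s \land \lnot r) \lor (\lnot \lnot (\lnot \lnot q \lor p) \land \lnot \lnot s) \lor q
= (\lnot s \land \lnot r) \lor ((\lnot \lnot q \lor p) \land \lnot \lnot s) \lor q
= (\lnot s \land \lnot r) \lor ((q \lor p) \land \lnot \lnot s) \lor q
= (\lnot s \land \lnot r) \lor ((q \lor p) \land s) \lor q
= (\lnot s \land \lnot r) \lor (q \land s) \lor (p \land s) \lor q
= (\lnot s \land \lnot r) \lor (p \land s) \lor q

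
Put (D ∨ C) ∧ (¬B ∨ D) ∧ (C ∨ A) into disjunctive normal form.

(D ∨ C) ∧ (¬B ∨ D) ∧ (C ∨ A)
⇔ (D ∧ ¬B ∧ C) ∨ (D ∧ ¬B ∧ A) ∨ (D ∧ D ∧ C) ∨ (D ∧ D ∧ A) ∨ (C ∧ ¬B ∧ C) ∨ (C ∧ ¬B ∧ A) ∨ (C ∧ D ∧ C) ∨ (C ∧ D ∧ A)
⇔ (D ∧ C) ∨ (D ∧ A) ∨ (C ∧ ¬B)

(D ∧ C) ∨ (D ∧ A) ∨ (C ∧ ¬B)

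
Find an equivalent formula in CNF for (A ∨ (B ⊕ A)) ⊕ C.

(A ∨ (B ⊕ A)) ⊕ C
= (A ∨ (B ⊕ A) ∨ C) ∧ ¬((A ∨ (B ⊕ A)) ∧ C)   — expand ⊕
= (A ∨ ((B ∨ A) ∧ ¬(B ∧ A)) ∨ C) ∧ ¬((A ∨ (B ⊕ A)) ∧ C)   — expand ⊕
= (A ∨ ((B ∨ A) ∧ ¬(B ∧ A)) ∨ C) ∧ ¬((A ∨ ((B ∨ A) ∧ ¬(B ∧ A))) ∧ C)   — expand ⊕
= (A ∨ ((B ∨ A) ∧ (¬B ∨ ¬A)) ∨ C) ∧ ¬((A ∨ ((B ∨ A) ∧ ¬(B ∧ A))) ∧ C)   — De Morgan
= (A ∨ ((B ∨ A) ∧ (¬B ∨ ¬A)) ∨ C) ∧ (¬(A ∨ ((B ∨ A) ∧ ¬(B ∧ A))) ∨ ¬C)   — De Morgan
= (A ∨ ((B ∨ A) ∧ (¬B ∨ ¬A)) ∨ C) ∧ ((¬A ∧ ¬((B ∨ A) ∧ ¬(B ∧ A))) ∨ ¬C)   — De Morgan
= (A ∨ ((B ∨ A) ∧ (¬B ∨ ¬A)) ∨ C) ∧ ((¬A ∧ (¬(B ∨ A) ∨ ¬¬(B ∧ A))) ∨ ¬C)   — De Morgan
= (A ∨ ((B ∨ A) ∧ (¬B ∨ ¬A)) ∨ C) ∧ ((¬A ∧ ((¬B ∧ ¬A) ∨ ¬¬(B ∧ A))) ∨ ¬C)   — De Morgan
= (A ∨ ((B ∨ A) ∧ (¬B ∨ ¬A)) ∨ C) ∧ ((¬A ∧ ((¬B ∧ ¬A) ∨ (B ∧ A))) ∨ ¬C)   — double negation
= (A ∨ B ∨ A ∨ C) ∧ (A ∨ ¬B ∨ ¬A ∨ C) ∧ (¬A ∨ ¬C) ∧ (¬B ∨ B ∨ ¬C) ∧ (¬B ∨ A ∨ ¬C) ∧ (¬A ∨ B ∨ ¬C) ∧ (¬A ∨ A ∨ ¬C)   — distribute ∨ over ∧
= (A ∨ B ∨ C) ∧ (¬A ∨ ¬C) ∧ (¬B ∨ A ∨ ¬C)   — simplify

(A ∨ B ∨ C) ∧ (¬A ∨ ¬C) ∧ (¬B ∨ A ∨ ¬C)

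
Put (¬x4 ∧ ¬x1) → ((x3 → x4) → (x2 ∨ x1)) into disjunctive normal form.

(¬x4 ∧ ¬x1) → ((x3 → x4) → (x2 ∨ x1))
= ¬(¬x4 ∧ ¬x1) ∨ ((x3 → x4) → (x2 ∨ x1))   (eliminate →)
= ¬(¬x4 ∧ ¬x1) ∨ ¬(x3 → x4) ∨ x2 ∨ x1   (eliminate →)
= ¬(¬x4 ∧ ¬x1) ∨ ¬(¬x3 ∨ x4) ∨ x2 ∨ x1   (eliminate →)
= ¬¬x4 ∨ ¬¬x1 ∨ ¬(¬x3 ∨ x4) ∨ x2 ∨ x1   (De Morgan)
= x4 ∨ ¬¬x1 ∨ ¬(¬x3 ∨ x4) ∨ x2 ∨ x1   (double negation)
= x4 ∨ x1 ∨ ¬(¬x3 ∨ x4) ∨ x2 ∨ x1   (double negation)
= x4 ∨ x1 ∨ (¬¬x3 ∧ ¬x4) ∨ x2 ∨ x1   (De Morgan)
= x4 ∨ x1 ∨ (x3 ∧ ¬x4) ∨ x2 ∨ x1   (double negation)
= x4 ∨ x1 ∨ (x3 ∧ ¬x4) ∨ x2   (simplify)

x4 ∨ x1 ∨ (x3 ∧ ¬x4) ∨ x2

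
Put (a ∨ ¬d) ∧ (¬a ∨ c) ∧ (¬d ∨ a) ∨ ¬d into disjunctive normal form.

(a ∨ ¬d) ∧ (¬a ∨ c) ∧ (¬d ∨ a) ∨ ¬d
⇔ a ∧ ¬a ∧ ¬d ∨ a ∧ ¬a ∧ a ∨ a ∧ c ∧ ¬d ∨ a ∧ c ∧ a ∨ ¬d ∧ ¬a ∧ ¬d ∨ ¬d ∧ ¬a ∧ a ∨ ¬d ∧ c ∧ ¬d ∨ ¬d ∧ c ∧ a ∨ ¬d   — distribute ∧ over ∨
⇔ a ∧ c ∨ ¬d   — simplify

a ∧ c ∨ ¬d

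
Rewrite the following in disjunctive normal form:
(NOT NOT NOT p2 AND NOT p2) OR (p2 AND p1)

(NOT NOT NOT p2 AND NOT p2) OR (p2 AND p1)
⇔ (NOT p2 AND NOT p2) OR (p2 AND p1)   [double negation]
⇔ NOT p2 OR (p2 AND p1)   [simplify]

NOT p2 OR (p2 AND p1)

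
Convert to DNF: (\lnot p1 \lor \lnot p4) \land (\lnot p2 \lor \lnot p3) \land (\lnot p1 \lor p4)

(\lnot p1 \land \lnot p2) \lor (\lnot p1 \land \lnot p3)

(\lnot p1 \lor \lnot p4) \land (\lnot p2 \lor \lnot p3) \land (\lnot p1 \lor p4)
= (\lnot p1 \land \lnot p2 \land \lnot p1) \lor (\lnot p1 \land \lnot p2 \land p4) \lor (\lnot p1 \land \lnot p3 \land \lnot p1) \lor (\lnot p1 \land \lnot p3 \land p4) \lor (\lnot p4 \land \lnot p2 \land \lnot p1) \lor (\lnot p4 \land \lnot p2 \land p4) \lor (\lnot p4 \land \lnot p3 \land \lnot p1) \lor (\lnot p4 \land \lnot p3 \land p4)   (distribute \land over \lor)
= (\lnot p1 \land \lnot p2) \lor (\lnot p1 \land \lnot p3)   (simplify)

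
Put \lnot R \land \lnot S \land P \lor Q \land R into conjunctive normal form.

\lnot R \land \lnot S \land P \lor Q \land R
⇔ (\lnot R \lor Q) \land (\lnot R \lor R) \land (\lnot S \lor Q) \land (\lnot S \lor R) \land (P \lor Q) \land (P \lor R)
⇔ (\lnot R \lor Q) \land (\lnot S \lor Q) \land (\lnot S \lor R) \land (P \lor Q) \land (P \lor R)

(\lnot R \lor Q) \land (\lnot S \lor Q) \land (\lnot S \lor R) \land (P \lor Q) \land (P \lor R)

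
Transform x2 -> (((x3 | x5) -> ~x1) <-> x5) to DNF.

x2 -> (((x3 | x5) -> ~x1) <-> x5)
≡ ~x2 | (((x3 | x5) -> ~x1) <-> x5)   [eliminate ->]
≡ ~x2 | ((((x3 | x5) -> ~x1) -> x5) & (x5 -> ((x3 | x5) -> ~x1)))   [eliminate <->]
≡ ~x2 | ((~((x3 | x5) -> ~x1) | x5) & (x5 -> ((x3 | x5) -> ~x1)))   [eliminate ->]
≡ ~x2 | ((~(~(x3 | x5) | ~x1) | x5) & (x5 -> ((x3 | x5) -> ~x1)))   [eliminate ->]
≡ ~x2 | ((~(~(x3 | x5) | ~x1) | x5) & (~x5 | ((x3 | x5) -> ~x1)))   [eliminate ->]
≡ ~x2 | ((~(~(x3 | x5) | ~x1) | x5) & (~x5 | ~(x3 | x5) | ~x1))   [eliminate ->]
≡ ~x2 | (((~~(x3 | x5) & ~~x1) | x5) & (~x5 | ~(x3 | x5) | ~x1))   [De Morgan]
≡ ~x2 | ((((x3 | x5) & ~~x1) | x5) & (~x5 | ~(x3 | x5) | ~x1))   [double negation]
≡ ~x2 | ((((x3 | x5) & x1) | x5) & (~x5 | ~(x3 | x5) | ~x1))   [double negation]
≡ ~x2 | ((((x3 | x5) & x1) | x5) & (~x5 | (~x3 & ~x5) | ~x1))   [De Morgan]
≡ ~x2 | (x3 & x1 & ~x5) | (x3 & x1 & ~x3 & ~x5) | (x3 & x1 & ~x1) | (x5 & x1 & ~x5) | (x5 & x1 & ~x3 & ~x5) | (x5 & x1 & ~x1) | (x5 & ~x5) | (x5 & ~x3 & ~x5) | (x5 & ~x1)   [distribute & over |]
≡ ~x2 | (x3 & x1 & ~x5) | (x5 & ~x1)   [simplify]

~x2 | (x3 & x1 & ~x5) | (x5 & ~x1)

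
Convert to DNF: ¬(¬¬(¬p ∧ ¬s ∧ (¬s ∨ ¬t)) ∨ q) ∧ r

(p ∧ ¬q ∧ r) ∨ (s ∧ ¬q ∧ r)

¬(¬¬(¬p ∧ ¬s ∧ (¬s ∨ ¬t)) ∨ q) ∧ r
⇔ ¬¬¬(¬p ∧ ¬s ∧ (¬s ∨ ¬t)) ∧ ¬q ∧ r   — De Morgan
⇔ ¬(¬p ∧ ¬s ∧ (¬s ∨ ¬t)) ∧ ¬q ∧ r   — double negation
⇔ (¬¬p ∨ ¬¬s ∨ ¬(¬s ∨ ¬t)) ∧ ¬q ∧ r   — De Morgan
⇔ (p ∨ ¬¬s ∨ ¬(¬s ∨ ¬t)) ∧ ¬q ∧ r   — double negation
⇔ (p ∨ s ∨ ¬(¬s ∨ ¬t)) ∧ ¬q ∧ r   — double negation
⇔ (p ∨ s ∨ (¬¬s ∧ ¬¬t)) ∧ ¬q ∧ r   — De Morgan
⇔ (p ∨ s ∨ (s ∧ ¬¬t)) ∧ ¬q ∧ r   — double negation
⇔ (p ∨ s ∨ (s ∧ t)) ∧ ¬q ∧ r   — double negation
⇔ (p ∧ ¬q ∧ r) ∨ (s ∧ ¬q ∧ r) ∨ (s ∧ t ∧ ¬q ∧ r)   — distribute ∧ over ∨
⇔ (p ∧ ¬q ∧ r) ∨ (s ∧ ¬q ∧ r)   — simplify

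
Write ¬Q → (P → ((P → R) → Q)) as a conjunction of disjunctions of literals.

Q ∨ ¬P ∨ ¬R

¬Q → (P → ((P → R) → Q))
≡ ¬¬Q ∨ (P → ((P → R) → Q))   [eliminate →]
≡ ¬¬Q ∨ ¬P ∨ ((P → R) → Q)   [eliminate →]
≡ ¬¬Q ∨ ¬P ∨ ¬(P → R) ∨ Q   [eliminate →]
≡ ¬¬Q ∨ ¬P ∨ ¬(¬P ∨ R) ∨ Q   [eliminate →]
≡ Q ∨ ¬P ∨ ¬(¬P ∨ R) ∨ Q   [double negation]
≡ Q ∨ ¬P ∨ (¬¬P ∧ ¬R) ∨ Q   [De Morgan]
≡ Q ∨ ¬P ∨ (P ∧ ¬R) ∨ Q   [double negation]
≡ (Q ∨ ¬P ∨ P ∨ Q) ∧ (Q ∨ ¬P ∨ ¬R ∨ Q)   [distribute ∨ over ∧]
≡ Q ∨ ¬P ∨ ¬R   [simplify]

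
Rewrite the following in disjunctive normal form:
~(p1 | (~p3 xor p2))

~(p1 | (~p3 xor p2))
⇔ ~(p1 | (~p3 & ~p2) | (~~p3 & p2))   [expand xor]
⇔ ~p1 & ~(~p3 & ~p2) & ~(~~p3 & p2)   [De Morgan]
⇔ ~p1 & (~~p3 | ~~p2) & ~(~~p3 & p2)   [De Morgan]
⇔ ~p1 & (p3 | ~~p2) & ~(~~p3 & p2)   [double negation]
⇔ ~p1 & (p3 | p2) & ~(~~p3 & p2)   [double negation]
⇔ ~p1 & (p3 | p2) & (~~~p3 | ~p2)   [De Morgan]
⇔ ~p1 & (p3 | p2) & (~p3 | ~p2)   [double negation]
⇔ (~p1 & p3 & ~p3) | (~p1 & p3 & ~p2) | (~p1 & p2 & ~p3) | (~p1 & p2 & ~p2)   [distribute & over |]
⇔ (~p1 & p3 & ~p2) | (~p1 & p2 & ~p3)   [simplify]

(~p1 & p3 & ~p2) | (~p1 & p2 & ~p3)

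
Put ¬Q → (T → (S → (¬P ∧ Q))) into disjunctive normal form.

¬Q → (T → (S → (¬P ∧ Q)))
⇔ ¬¬Q ∨ (T → (S → (¬P ∧ Q)))   [eliminate →]
⇔ ¬¬Q ∨ ¬T ∨ (S → (¬P ∧ Q))   [eliminate →]
⇔ ¬¬Q ∨ ¬T ∨ ¬S ∨ (¬P ∧ Q)   [eliminate →]
⇔ Q ∨ ¬T ∨ ¬S ∨ (¬P ∧ Q)   [double negation]
⇔ Q ∨ ¬T ∨ ¬S   [simplify]

Q ∨ ¬T ∨ ¬S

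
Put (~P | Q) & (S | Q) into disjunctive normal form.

(~P & S) | Q

(~P | Q) & (S | Q)
≡ (~P & S) | (~P & Q) | (Q & S) | (Q & Q)
≡ (~P & S) | Q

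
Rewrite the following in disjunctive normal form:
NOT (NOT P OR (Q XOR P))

P AND Q

NOT (NOT P OR (Q XOR P))
= NOT (NOT P OR (Q AND NOT P) OR (NOT Q AND P))   (expand XOR)
= NOT NOT P AND NOT (Q AND NOT P) AND NOT (NOT Q AND P)   (De Morgan)
= P AND NOT (Q AND NOT P) AND NOT (NOT Q AND P)   (double negation)
= P AND (NOT Q OR NOT NOT P) AND NOT (NOT Q AND P)   (De Morgan)
= P AND (NOT Q OR P) AND NOT (NOT Q AND P)   (double negation)
= P AND (NOT Q OR P) AND (NOT NOT Q OR NOT P)   (De Morgan)
= P AND (NOT Q OR P) AND (Q OR NOT P)   (double negation)
= (P AND NOT Q AND Q) OR (P AND NOT Q AND NOT P) OR (P AND P AND Q) OR (P AND P AND NOT P)   (distribute AND over OR)
= P AND Q   (simplify)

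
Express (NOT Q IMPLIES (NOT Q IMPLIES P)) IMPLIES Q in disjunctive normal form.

(NOT Q AND NOT P) OR Q

(NOT Q IMPLIES (NOT Q IMPLIES P)) IMPLIES Q
≡ NOT (NOT Q IMPLIES (NOT Q IMPLIES P)) OR Q   [eliminate IMPLIES]
≡ NOT (NOT NOT Q OR (NOT Q IMPLIES P)) OR Q   [eliminate IMPLIES]
≡ NOT (NOT NOT Q OR NOT NOT Q OR P) OR Q   [eliminate IMPLIES]
≡ (NOT NOT NOT Q AND NOT NOT NOT Q AND NOT P) OR Q   [De Morgan]
≡ (NOT Q AND NOT NOT NOT Q AND NOT P) OR Q   [double negation]
≡ (NOT Q AND NOT Q AND NOT P) OR Q   [double negation]
≡ (NOT Q AND NOT P) OR Q   [simplify]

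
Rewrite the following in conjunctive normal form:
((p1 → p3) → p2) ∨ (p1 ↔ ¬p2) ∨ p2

((p1 → p3) → p2) ∨ (p1 ↔ ¬p2) ∨ p2
≡ ¬(p1 → p3) ∨ p2 ∨ (p1 ↔ ¬p2) ∨ p2   [eliminate →]
≡ ¬(¬p1 ∨ p3) ∨ p2 ∨ (p1 ↔ ¬p2) ∨ p2   [eliminate →]
≡ ¬(¬p1 ∨ p3) ∨ p2 ∨ ((p1 → ¬p2) ∧ (¬p2 → p1)) ∨ p2   [eliminate ↔]
≡ ¬(¬p1 ∨ p3) ∨ p2 ∨ ((¬p1 ∨ ¬p2) ∧ (¬p2 → p1)) ∨ p2   [eliminate →]
≡ ¬(¬p1 ∨ p3) ∨ p2 ∨ ((¬p1 ∨ ¬p2) ∧ (¬¬p2 ∨ p1)) ∨ p2   [eliminate →]
≡ (¬¬p1 ∧ ¬p3) ∨ p2 ∨ ((¬p1 ∨ ¬p2) ∧ (¬¬p2 ∨ p1)) ∨ p2   [De Morgan]
≡ (p1 ∧ ¬p3) ∨ p2 ∨ ((¬p1 ∨ ¬p2) ∧ (¬¬p2 ∨ p1)) ∨ p2   [double negation]
≡ (p1 ∧ ¬p3) ∨ p2 ∨ ((¬p1 ∨ ¬p2) ∧ (p2 ∨ p1)) ∨ p2   [double negation]
≡ (p1 ∨ p2 ∨ ¬p1 ∨ ¬p2 ∨ p2) ∧ (p1 ∨ p2 ∨ p2 ∨ p1 ∨ p2) ∧ (¬p3 ∨ p2 ∨ ¬p1 ∨ ¬p2 ∨ p2) ∧ (¬p3 ∨ p2 ∨ p2 ∨ p1 ∨ p2)   [distribute ∨ over ∧]
≡ p1 ∨ p2   [simplify]

p1 ∨ p2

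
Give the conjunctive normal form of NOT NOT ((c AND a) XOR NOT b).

NOT NOT ((c AND a) XOR NOT b)
≡ NOT NOT (((c AND a) OR NOT b) AND NOT (c AND a AND NOT b))   [expand XOR]
≡ ((c AND a) OR NOT b) AND NOT (c AND a AND NOT b)   [double negation]
≡ ((c AND a) OR NOT b) AND (NOT c OR NOT a OR NOT NOT b)   [De Morgan]
≡ ((c AND a) OR NOT b) AND (NOT c OR NOT a OR b)   [double negation]
≡ (c OR NOT b) AND (a OR NOT b) AND (NOT c OR NOT a OR b)   [distribute OR over AND]

(c OR NOT b) AND (a OR NOT b) AND (NOT c OR NOT a OR b)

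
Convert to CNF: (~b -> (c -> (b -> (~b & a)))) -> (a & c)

(~b | a) & c & (b | a)

(~b -> (c -> (b -> (~b & a)))) -> (a & c)
≡ ~(~b -> (c -> (b -> (~b & a)))) | (a & c)   [eliminate ->]
≡ ~(~~b | (c -> (b -> (~b & a)))) | (a & c)   [eliminate ->]
≡ ~(~~b | ~c | (b -> (~b & a))) | (a & c)   [eliminate ->]
≡ ~(~~b | ~c | ~b | (~b & a)) | (a & c)   [eliminate ->]
≡ (~~~b & ~~c & ~~b & ~(~b & a)) | (a & c)   [De Morgan]
≡ (~b & ~~c & ~~b & ~(~b & a)) | (a & c)   [double negation]
≡ (~b & c & ~~b & ~(~b & a)) | (a & c)   [double negation]
≡ (~b & c & b & ~(~b & a)) | (a & c)   [double negation]
≡ (~b & c & b & (~~b | ~a)) | (a & c)   [De Morgan]
≡ (~b & c & b & (b | ~a)) | (a & c)   [double negation]
≡ (~b | a) & (~b | c) & (c | a) & (c | c) & (b | a) & (b | c) & (b | ~a | a) & (b | ~a | c)   [distribute | over &]
≡ (~b | a) & c & (b | a)   [simplify]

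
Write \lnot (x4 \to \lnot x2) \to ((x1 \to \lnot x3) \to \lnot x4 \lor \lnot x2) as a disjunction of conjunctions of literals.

\lnot (x4 \to \lnot x2) \to ((x1 \to \lnot x3) \to \lnot x4 \lor \lnot x2)
≡ \lnot \lnot (x4 \to \lnot x2) \lor ((x1 \to \lnot x3) \to \lnot x4 \lor \lnot x2)   — eliminate \to
≡ \lnot \lnot (\lnot x4 \lor \lnot x2) \lor ((x1 \to \lnot x3) \to \lnot x4 \lor \lnot x2)   — eliminate \to
≡ \lnot \lnot (\lnot x4 \lor \lnot x2) \lor \lnot (x1 \to \lnot x3) \lor \lnot x4 \lor \lnot x2   — eliminate \to
≡ \lnot \lnot (\lnot x4 \lor \lnot x2) \lor \lnot (\lnot x1 \lor \lnot x3) \lor \lnot x4 \lor \lnot x2   — eliminate \to
≡ \lnot x4 \lor \lnot x2 \lor \lnot (\lnot x1 \lor \lnot x3) \lor \lnot x4 \lor \lnot x2   — double negation
≡ \lnot x4 \lor \lnot x2 \lor \lnot \lnot x1 \land \lnot \lnot x3 \lor \lnot x4 \lor \lnot x2   — De Morgan
≡ \lnot x4 \lor \lnot x2 \lor x1 \land \lnot \lnot x3 \lor \lnot x4 \lor \lnot x2   — double negation
≡ \lnot x4 \lor \lnot x2 \lor x1 \land x3 \lor \lnot x4 \lor \lnot x2   — double negation
≡ \lnot x4 \lor \lnot x2 \lor x1 \land x3   — simplify

\lnot x4 \lor \lnot x2 \lor x1 \land x3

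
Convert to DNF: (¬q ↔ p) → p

(¬q ↔ p) → p
≡ ¬(¬q ↔ p) ∨ p   [eliminate →]
≡ ¬((¬q → p) ∧ (p → ¬q)) ∨ p   [eliminate ↔]
≡ ¬((¬¬q ∨ p) ∧ (p → ¬q)) ∨ p   [eliminate →]
≡ ¬((¬¬q ∨ p) ∧ (¬p ∨ ¬q)) ∨ p   [eliminate →]
≡ ¬(¬¬q ∨ p) ∨ ¬(¬p ∨ ¬q) ∨ p   [De Morgan]
≡ (¬¬¬q ∧ ¬p) ∨ ¬(¬p ∨ ¬q) ∨ p   [De Morgan]
≡ (¬q ∧ ¬p) ∨ ¬(¬p ∨ ¬q) ∨ p   [double negation]
≡ (¬q ∧ ¬p) ∨ (¬¬p ∧ ¬¬q) ∨ p   [De Morgan]
≡ (¬q ∧ ¬p) ∨ (p ∧ ¬¬q) ∨ p   [double negation]
≡ (¬q ∧ ¬p) ∨ (p ∧ q) ∨ p   [double negation]
≡ (¬q ∧ ¬p) ∨ p   [simplify]

(¬q ∧ ¬p) ∨ p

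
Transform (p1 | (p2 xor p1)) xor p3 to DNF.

(p1 | (p2 xor p1)) xor p3
≡ ((p1 | (p2 xor p1)) & ~p3) | (~(p1 | (p2 xor p1)) & p3)   [expand xor]
≡ ((p1 | (p2 & ~p1) | (~p2 & p1)) & ~p3) | (~(p1 | (p2 xor p1)) & p3)   [expand xor]
≡ ((p1 | (p2 & ~p1) | (~p2 & p1)) & ~p3) | (~(p1 | (p2 & ~p1) | (~p2 & p1)) & p3)   [expand xor]
≡ ((p1 | (p2 & ~p1) | (~p2 & p1)) & ~p3) | (~p1 & ~(p2 & ~p1) & ~(~p2 & p1) & p3)   [De Morgan]
≡ ((p1 | (p2 & ~p1) | (~p2 & p1)) & ~p3) | (~p1 & (~p2 | ~~p1) & ~(~p2 & p1) & p3)   [De Morgan]
≡ ((p1 | (p2 & ~p1) | (~p2 & p1)) & ~p3) | (~p1 & (~p2 | p1) & ~(~p2 & p1) & p3)   [double negation]
≡ ((p1 | (p2 & ~p1) | (~p2 & p1)) & ~p3) | (~p1 & (~p2 | p1) & (~~p2 | ~p1) & p3)   [De Morgan]
≡ ((p1 | (p2 & ~p1) | (~p2 & p1)) & ~p3) | (~p1 & (~p2 | p1) & (p2 | ~p1) & p3)   [double negation]
≡ (p1 & ~p3) | (p2 & ~p1 & ~p3) | (~p2 & p1 & ~p3) | (~p1 & ~p2 & p2 & p3) | (~p1 & ~p2 & ~p1 & p3) | (~p1 & p1 & p2 & p3) | (~p1 & p1 & ~p1 & p3)   [distribute & over |]
≡ (p1 & ~p3) | (p2 & ~p1 & ~p3) | (~p1 & ~p2 & p3)   [simplify]

(p1 & ~p3) | (p2 & ~p1 & ~p3) | (~p1 & ~p2 & p3)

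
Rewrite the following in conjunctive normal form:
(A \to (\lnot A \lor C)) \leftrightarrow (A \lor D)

(A \lor D) \land (\lnot A \lor C)

(A \to (\lnot A \lor C)) \leftrightarrow (A \lor D)
≡ ((A \to (\lnot A \lor C)) \to (A \lor D)) \land ((A \lor D) \to (A \to (\lnot A \lor C)))
≡ (\lnot (A \to (\lnot A \lor C)) \lor A \lor D) \land ((A \lor D) \to (A \to (\lnot A \lor C)))
≡ (\lnot (\lnot A \lor \lnot A \lor C) \lor A \lor D) \land ((A \lor D) \to (A \to (\lnot A \lor C)))
≡ (\lnot (\lnot A \lor \lnot A \lor C) \lor A \lor D) \land (\lnot (A \lor D) \lor (A \to (\lnot A \lor C)))
≡ (\lnot (\lnot A \lor \lnot A \lor C) \lor A \lor D) \land (\lnot (A \lor D) \lor \lnot A \lor \lnot A \lor C)
≡ ((\lnot \lnot A \land \lnot \lnot A \land \lnot C) \lor A \lor D) \land (\lnot (A \lor D) \lor \lnot A \lor \lnot A \lor C)
≡ ((A \land \lnot \lnot A \land \lnot C) \lor A \lor D) \land (\lnot (A \lor D) \lor \lnot A \lor \lnot A \lor C)
≡ ((A \land A \land \lnot C) \lor A \lor D) \land (\lnot (A \lor D) \lor \lnot A \lor \lnot A \lor C)
≡ ((A \land A \land \lnot C) \lor A \lor D) \land ((\lnot A \land \lnot D) \lor \lnot A \lor \lnot A \lor C)
≡ (A \lor A \lor D) \land (A \lor A \lor D) \land (\lnot C \lor A \lor D) \land (\lnot A \lor \lnot A \lor \lnot A \lor C) \land (\lnot D \lor \lnot A \lor \lnot A \lor C)
≡ (A \lor D) \land (\lnot A \lor C)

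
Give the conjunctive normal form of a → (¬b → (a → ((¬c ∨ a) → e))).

¬a ∨ b ∨ e

a → (¬b → (a → ((¬c ∨ a) → e)))
= ¬a ∨ (¬b → (a → ((¬c ∨ a) → e)))   — eliminate →
= ¬a ∨ ¬¬b ∨ (a → ((¬c ∨ a) → e))   — eliminate →
= ¬a ∨ ¬¬b ∨ ¬a ∨ ((¬c ∨ a) → e)   — eliminate →
= ¬a ∨ ¬¬b ∨ ¬a ∨ ¬(¬c ∨ a) ∨ e   — eliminate →
= ¬a ∨ b ∨ ¬a ∨ ¬(¬c ∨ a) ∨ e   — double negation
= ¬a ∨ b ∨ ¬a ∨ (¬¬c ∧ ¬a) ∨ e   — De Morgan
= ¬a ∨ b ∨ ¬a ∨ (c ∧ ¬a) ∨ e   — double negation
= (¬a ∨ b ∨ ¬a ∨ c ∨ e) ∧ (¬a ∨ b ∨ ¬a ∨ ¬a ∨ e)   — distribute ∨ over ∧
= ¬a ∨ b ∨ e   — simplify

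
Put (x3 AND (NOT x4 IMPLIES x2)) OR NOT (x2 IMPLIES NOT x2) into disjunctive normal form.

(x3 AND x4) OR x2

(x3 AND (NOT x4 IMPLIES x2)) OR NOT (x2 IMPLIES NOT x2)
≡ (x3 AND (NOT NOT x4 OR x2)) OR NOT (x2 IMPLIES NOT x2)
≡ (x3 AND (NOT NOT x4 OR x2)) OR NOT (NOT x2 OR NOT x2)
≡ (x3 AND (x4 OR x2)) OR NOT (NOT x2 OR NOT x2)
≡ (x3 AND (x4 OR x2)) OR (NOT NOT x2 AND NOT NOT x2)
≡ (x3 AND (x4 OR x2)) OR (x2 AND NOT NOT x2)
≡ (x3 AND (x4 OR x2)) OR (x2 AND x2)
≡ (x3 AND x4) OR (x3 AND x2) OR (x2 AND x2)
≡ (x3 AND x4) OR x2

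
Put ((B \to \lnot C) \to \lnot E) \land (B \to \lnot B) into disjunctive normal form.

\lnot E \land \lnot B

((B \to \lnot C) \to \lnot E) \land (B \to \lnot B)
= (\lnot (B \to \lnot C) \lor \lnot E) \land (B \to \lnot B)   [eliminate \to]
= (\lnot (\lnot B \lor \lnot C) \lor \lnot E) \land (B \to \lnot B)   [eliminate \to]
= (\lnot (\lnot B \lor \lnot C) \lor \lnot E) \land (\lnot B \lor \lnot B)   [eliminate \to]
= ((\lnot \lnot B \land \lnot \lnot C) \lor \lnot E) \land (\lnot B \lor \lnot B)   [De Morgan]
= ((B \land \lnot \lnot C) \lor \lnot E) \land (\lnot B \lor \lnot B)   [double negation]
= ((B \land C) \lor \lnot E) \land (\lnot B \lor \lnot B)   [double negation]
= (B \land C \land \lnot B) \lor (B \land C \land \lnot B) \lor (\lnot E \land \lnot B) \lor (\lnot E \land \lnot B)   [distribute \land over \lor]
= \lnot E \land \lnot B   [simplify]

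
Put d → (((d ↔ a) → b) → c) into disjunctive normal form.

d → (((d ↔ a) → b) → c)
≡ ¬d ∨ (((d ↔ a) → b) → c)   [eliminate →]
≡ ¬d ∨ ¬((d ↔ a) → b) ∨ c   [eliminate →]
≡ ¬d ∨ ¬(¬(d ↔ a) ∨ b) ∨ c   [eliminate →]
≡ ¬d ∨ ¬(¬((d → a) ∧ (a → d)) ∨ b) ∨ c   [eliminate ↔]
≡ ¬d ∨ ¬(¬((¬d ∨ a) ∧ (a → d)) ∨ b) ∨ c   [eliminate →]
≡ ¬d ∨ ¬(¬((¬d ∨ a) ∧ (¬a ∨ d)) ∨ b) ∨ c   [eliminate →]
≡ ¬d ∨ (¬¬((¬d ∨ a) ∧ (¬a ∨ d)) ∧ ¬b) ∨ c   [De Morgan]
≡ ¬d ∨ ((¬d ∨ a) ∧ (¬a ∨ d) ∧ ¬b) ∨ c   [double negation]
≡ ¬d ∨ (¬d ∧ ¬a ∧ ¬b) ∨ (¬d ∧ d ∧ ¬b) ∨ (a ∧ ¬a ∧ ¬b) ∨ (a ∧ d ∧ ¬b) ∨ c   [distribute ∧ over ∨]
≡ ¬d ∨ (a ∧ d ∧ ¬b) ∨ c   [simplify]

¬d ∨ (a ∧ d ∧ ¬b) ∨ c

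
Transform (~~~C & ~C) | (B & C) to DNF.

~C | (B & C)

(~~~C & ~C) | (B & C)
⇔ (~C & ~C) | (B & C)   — double negation
⇔ ~C | (B & C)   — simplify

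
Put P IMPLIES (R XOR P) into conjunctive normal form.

P IMPLIES (R XOR P)
≡ NOT P OR (R XOR P)
≡ NOT P OR ((R OR P) AND NOT (R AND P))
≡ NOT P OR ((R OR P) AND (NOT R OR NOT P))
≡ (NOT P OR R OR P) AND (NOT P OR NOT R OR NOT P)
≡ NOT P OR NOT R

NOT P OR NOT R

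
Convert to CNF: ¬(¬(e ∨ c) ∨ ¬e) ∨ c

¬(¬(e ∨ c) ∨ ¬e) ∨ c
≡ (¬¬(e ∨ c) ∧ ¬¬e) ∨ c
≡ ((e ∨ c) ∧ ¬¬e) ∨ c
≡ ((e ∨ c) ∧ e) ∨ c
≡ (e ∨ c ∨ c) ∧ (e ∨ c)
≡ e ∨ c

e ∨ c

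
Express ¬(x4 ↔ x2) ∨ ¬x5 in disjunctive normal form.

¬(x4 ↔ x2) ∨ ¬x5
≡ ¬((x4 → x2) ∧ (x2 → x4)) ∨ ¬x5   — eliminate ↔
≡ ¬((¬x4 ∨ x2) ∧ (x2 → x4)) ∨ ¬x5   — eliminate →
≡ ¬((¬x4 ∨ x2) ∧ (¬x2 ∨ x4)) ∨ ¬x5   — eliminate →
≡ ¬(¬x4 ∨ x2) ∨ ¬(¬x2 ∨ x4) ∨ ¬x5   — De Morgan
≡ (¬¬x4 ∧ ¬x2) ∨ ¬(¬x2 ∨ x4) ∨ ¬x5   — De Morgan
≡ (x4 ∧ ¬x2) ∨ ¬(¬x2 ∨ x4) ∨ ¬x5   — double negation
≡ (x4 ∧ ¬x2) ∨ (¬¬x2 ∧ ¬x4) ∨ ¬x5   — De Morgan
≡ (x4 ∧ ¬x2) ∨ (x2 ∧ ¬x4) ∨ ¬x5   — double negation

(x4 ∧ ¬x2) ∨ (x2 ∧ ¬x4) ∨ ¬x5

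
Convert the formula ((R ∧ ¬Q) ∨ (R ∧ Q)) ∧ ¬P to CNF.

R ∧ ¬P

((R ∧ ¬Q) ∨ (R ∧ Q)) ∧ ¬P
≡ (R ∨ R) ∧ (R ∨ Q) ∧ (¬Q ∨ R) ∧ (¬Q ∨ Q) ∧ ¬P
≡ R ∧ ¬P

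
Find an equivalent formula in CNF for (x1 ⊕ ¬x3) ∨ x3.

¬x1 ∨ x3

(x1 ⊕ ¬x3) ∨ x3
= ((x1 ∨ ¬x3) ∧ ¬(x1 ∧ ¬x3)) ∨ x3
= ((x1 ∨ ¬x3) ∧ (¬x1 ∨ ¬¬x3)) ∨ x3
= ((x1 ∨ ¬x3) ∧ (¬x1 ∨ x3)) ∨ x3
= (x1 ∨ ¬x3 ∨ x3) ∧ (¬x1 ∨ x3 ∨ x3)
= ¬x1 ∨ x3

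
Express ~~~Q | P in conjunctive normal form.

~~~Q | P
≡ ~Q | P   [double negation]

~Q | P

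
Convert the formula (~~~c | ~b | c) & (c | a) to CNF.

c | a

(~~~c | ~b | c) & (c | a)
⇔ (~c | ~b | c) & (c | a)
⇔ c | a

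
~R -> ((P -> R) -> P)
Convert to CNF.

~R -> ((P -> R) -> P)
≡ ~~R | ((P -> R) -> P)   [eliminate ->]
≡ ~~R | ~(P -> R) | P   [eliminate ->]
≡ ~~R | ~(~P | R) | P   [eliminate ->]
≡ R | ~(~P | R) | P   [double negation]
≡ R | (~~P & ~R) | P   [De Morgan]
≡ R | (P & ~R) | P   [double negation]
≡ (R | P | P) & (R | ~R | P)   [distribute | over &]
≡ R | P   [simplify]

R | P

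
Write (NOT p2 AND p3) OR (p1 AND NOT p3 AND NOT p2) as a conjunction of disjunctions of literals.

(NOT p2 AND p3) OR (p1 AND NOT p3 AND NOT p2)
≡ (NOT p2 OR p1) AND (NOT p2 OR NOT p3) AND (NOT p2 OR NOT p2) AND (p3 OR p1) AND (p3 OR NOT p3) AND (p3 OR NOT p2)
≡ NOT p2 AND (p3 OR p1)

NOT p2 AND (p3 OR p1)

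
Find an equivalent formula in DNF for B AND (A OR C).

(B AND A) OR (B AND C)

B AND (A OR C)
⇔ (B AND A) OR (B AND C)   [distribute AND over OR]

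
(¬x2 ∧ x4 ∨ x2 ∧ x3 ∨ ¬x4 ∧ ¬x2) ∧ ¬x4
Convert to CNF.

(¬x2 ∨ x3) ∧ ¬x4

(¬x2 ∧ x4 ∨ x2 ∧ x3 ∨ ¬x4 ∧ ¬x2) ∧ ¬x4
= (¬x2 ∨ x2 ∨ ¬x4) ∧ (¬x2 ∨ x2 ∨ ¬x2) ∧ (¬x2 ∨ x3 ∨ ¬x4) ∧ (¬x2 ∨ x3 ∨ ¬x2) ∧ (x4 ∨ x2 ∨ ¬x4) ∧ (x4 ∨ x2 ∨ ¬x2) ∧ (x4 ∨ x3 ∨ ¬x4) ∧ (x4 ∨ x3 ∨ ¬x2) ∧ ¬x4   [distribute ∨ over ∧]
= (¬x2 ∨ x3) ∧ ¬x4   [simplify]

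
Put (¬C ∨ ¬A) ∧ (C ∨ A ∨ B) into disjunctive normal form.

(¬C ∨ ¬A) ∧ (C ∨ A ∨ B)
⇔ ¬C ∧ C ∨ ¬C ∧ A ∨ ¬C ∧ B ∨ ¬A ∧ C ∨ ¬A ∧ A ∨ ¬A ∧ B   — distribute ∧ over ∨
⇔ ¬C ∧ A ∨ ¬C ∧ B ∨ ¬A ∧ C ∨ ¬A ∧ B   — simplify

¬C ∧ A ∨ ¬C ∧ B ∨ ¬A ∧ C ∨ ¬A ∧ B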